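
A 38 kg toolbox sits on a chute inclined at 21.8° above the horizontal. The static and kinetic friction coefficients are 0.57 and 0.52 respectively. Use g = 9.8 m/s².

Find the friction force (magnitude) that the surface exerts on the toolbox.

f ≈ 138 N (up the incline)

The normal reaction is N = m g cos θ = 345.8 N.
Along the slope the weight component is m g sin θ = 138.3 N; friction must supply exactly this, acting up-slope.
Static friction can supply at most μ_s N = 197.1 N.
Since |138.3| ≤ 197.1 N, static friction is sufficient; f equals the required value, not μ_s N.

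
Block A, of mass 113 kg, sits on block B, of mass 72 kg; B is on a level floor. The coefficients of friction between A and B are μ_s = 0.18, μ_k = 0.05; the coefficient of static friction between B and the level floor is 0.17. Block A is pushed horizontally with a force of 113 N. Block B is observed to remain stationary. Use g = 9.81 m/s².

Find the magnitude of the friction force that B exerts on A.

f ≈ 113 N

The normal force B exerts on A is simply A's weight, N₁ = 1109 N.
So the A–B interface can sustain at most μ_s N₁ = 199.5 N of static friction.
Since P = 113 N ≤ 199.5 N, A does not slip on B; friction on A equals P = 113 N.
By Newton's third law B feels 113 N forward from A. With B stationary, the floor's static friction on B balances it: f₂ = 113 N (well within μ_s(m_A+m_B)g = 308.5 N).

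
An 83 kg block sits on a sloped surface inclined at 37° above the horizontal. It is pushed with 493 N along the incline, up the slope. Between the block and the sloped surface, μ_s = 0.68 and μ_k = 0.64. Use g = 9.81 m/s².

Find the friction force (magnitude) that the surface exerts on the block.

f ≈ 2.98 N (down the incline)

Perpendicular to the surface, N = m g cos θ = 83·9.81·cos 37° = 650.3 N.
For equilibrium along the incline the friction force must supply f = m g sin θ − P = 490 − 493 = -2.984 N (positive meaning up-slope).
Static friction can supply at most μ_s N = 442.2 N.
Since |-2.984| ≤ 442.2 N, no slip — friction simply equals what equilibrium demands.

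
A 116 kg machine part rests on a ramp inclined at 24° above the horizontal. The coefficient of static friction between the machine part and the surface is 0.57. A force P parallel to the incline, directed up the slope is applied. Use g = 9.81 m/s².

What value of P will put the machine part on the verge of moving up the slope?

At impending motion up the slope, friction acts down-slope at its limit: f = μ_s N.
P is parallel to the surface, so N = m g cos θ = 1040 N.
Along the incline: P = m g sin θ + μ_s N = 463 + 0.57×1040 = 1060 N.

P ≈ 1060 N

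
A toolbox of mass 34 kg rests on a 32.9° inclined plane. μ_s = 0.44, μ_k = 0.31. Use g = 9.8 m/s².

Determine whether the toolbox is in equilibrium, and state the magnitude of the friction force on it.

f ≈ 86.7 N

N = m g cos θ = 280 N.
Down-slope weight component: m g sin θ = 181 N.
μ_s N = 123 N.
181 > 123 N, so it slides; kinetic friction f = μ_k N = 0.31×280 = 86.7 N.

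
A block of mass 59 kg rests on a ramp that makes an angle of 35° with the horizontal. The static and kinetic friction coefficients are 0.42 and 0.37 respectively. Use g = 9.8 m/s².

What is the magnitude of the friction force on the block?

Normal force: N = m g cos θ = 59 × 9.8 × cos 35° = 473.6 N.
Along the slope the weight component is m g sin θ = 331.6 N; friction must supply exactly this, acting up-slope.
The static-friction ceiling is μ_s N = 0.42 × 473.6 = 198.9 N.
Since |331.6| > 198.9 N, static friction cannot hold it; the block slides down the incline and kinetic friction applies: f = μ_k N = 0.37 × 473.6 = 175 N.

f ≈ 175 N (up the incline)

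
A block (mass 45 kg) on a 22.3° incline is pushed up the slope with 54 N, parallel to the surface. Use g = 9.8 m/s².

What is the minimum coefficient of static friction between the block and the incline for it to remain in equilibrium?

N = m g cos θ = 408 N.
Friction must make up the shortfall along the incline: f = m g sin θ − P = 167.3 − 54 = 113.3 N.
At the threshold f = μ_s N, so μ_s,min = 113.3/408 = 0.278.

μ_s,min ≈ 0.278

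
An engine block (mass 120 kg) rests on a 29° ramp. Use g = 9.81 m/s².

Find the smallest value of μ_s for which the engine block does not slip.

At the slip threshold m g sin θ = μ_s m g cos θ, so μ_s,min = tan θ.
μ_s,min = tan 29° = 0.554.

μ_s,min ≈ 0.554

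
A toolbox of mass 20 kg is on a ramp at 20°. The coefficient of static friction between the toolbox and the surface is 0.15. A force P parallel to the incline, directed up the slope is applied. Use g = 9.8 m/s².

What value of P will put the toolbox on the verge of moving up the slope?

P ≈ 94.7 N

At impending motion up the slope, friction acts down-slope at its limit: f = μ_s N.
P is parallel to the surface, so N = m g cos θ = 184 N.
Along the incline: P = m g sin θ + μ_s N = 67 + 0.15×184 = 94.7 N.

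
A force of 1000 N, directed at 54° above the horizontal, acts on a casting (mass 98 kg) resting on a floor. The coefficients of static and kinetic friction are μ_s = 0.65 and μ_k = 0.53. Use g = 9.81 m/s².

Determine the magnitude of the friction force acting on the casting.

f ≈ 80.8 N

Vertical equilibrium gives N = m g − P sin α = 152.4 N.
The horizontal driving force is P cos α = 587.8 N, so equilibrium needs friction f = 587.8 N.
μ_s N = 0.65 × 152.4 = 99.04 N.
The required friction exceeds μ_s N, so the casting moves and f = μ_k N = 80.8 N.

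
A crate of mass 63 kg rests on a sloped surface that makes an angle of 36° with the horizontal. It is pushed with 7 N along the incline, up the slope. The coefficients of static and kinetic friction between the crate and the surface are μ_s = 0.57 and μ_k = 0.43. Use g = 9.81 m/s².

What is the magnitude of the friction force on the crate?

Perpendicular to the surface, N = m g cos θ = 63·9.81·cos 36° = 500 N.
For equilibrium along the incline the friction force must supply f = m g sin θ − P = 363.3 − 7 = 356.3 N (positive meaning up-slope).
Maximum static friction available: μ_s N = 0.57 × 500 = 285 N.
Since |356.3| > 285 N, static friction cannot hold it; the crate slides down the incline and kinetic friction applies: f = μ_k N = 0.43 × 500 = 215 N.

f ≈ 215 N (up the incline)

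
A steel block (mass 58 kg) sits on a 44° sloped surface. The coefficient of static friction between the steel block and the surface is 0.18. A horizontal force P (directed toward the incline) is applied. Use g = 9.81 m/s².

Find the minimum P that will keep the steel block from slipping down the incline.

P_min ≈ 381 N

The steel block tends to slide down (tan θ > μ_s), so at the point of impending slip friction acts up-slope at its limit: f = μ_s N.
Perpendicular to the incline: N = m g cos θ + P sin θ.
Along the incline: P cos θ + μ_s N = m g sin θ, i.e. P cos θ + μ_s (m g cos θ + P sin θ) = m g sin θ.
Solving, P (cos θ + μ_s sin θ) = m g (sin θ − μ_s cos θ), so P = 569×0.5652/0.8444 = 381 N.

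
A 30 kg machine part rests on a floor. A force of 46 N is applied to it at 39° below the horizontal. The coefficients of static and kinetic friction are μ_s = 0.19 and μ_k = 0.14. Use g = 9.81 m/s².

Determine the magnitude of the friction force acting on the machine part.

f ≈ 35.7 N

The vertical component of P adds to the normal force: N = m g + P sin α = 294.3 + 28.95 = 323.2 N.
The horizontal driving force is P cos α = 35.75 N, so equilibrium needs friction f = 35.75 N.
μ_s N = 0.19 × 323.2 = 61.42 N.
35.75 ≤ 61.42 N → static; friction equals the required 35.7 N.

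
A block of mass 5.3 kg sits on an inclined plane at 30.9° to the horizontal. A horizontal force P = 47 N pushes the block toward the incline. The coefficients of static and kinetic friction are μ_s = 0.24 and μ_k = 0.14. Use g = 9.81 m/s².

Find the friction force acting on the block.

f ≈ 13.6 N (down the incline)

Normal direction: N = m g cos θ + P sin θ = 68.75 N.
Along the incline, the net driving force (taking up-slope positive) is P cos θ − m g sin θ = 40.33 − 26.7 = 13.63 N, so equilibrium requires friction f = -13.63 N (down-slope).
Maximum static friction: μ_s N = 0.24 × 68.75 = 16.5 N.
|f_req| = 13.63 ≤ 16.5 N → the block is in equilibrium; friction equals the required value.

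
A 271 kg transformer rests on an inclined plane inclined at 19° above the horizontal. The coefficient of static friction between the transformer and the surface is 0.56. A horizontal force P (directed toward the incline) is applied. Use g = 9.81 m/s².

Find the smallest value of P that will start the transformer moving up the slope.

At impending motion up the slope, friction acts down-slope at its limit: f = μ_s N.
Perpendicular to the incline: N = m g cos θ + P sin θ.
Along the incline: P cos θ = m g sin θ + μ_s N = m g sin θ + μ_s (m g cos θ + P sin θ).
Solving, P (cos θ − μ_s sin θ) = m g (sin θ + μ_s cos θ), so P = 271×9.81×(sin 19° + 0.56 cos 19°)/(cos 19° − 0.56 sin 19°) = 2660×0.8551/0.7632 = 2980 N.

P ≈ 2980 N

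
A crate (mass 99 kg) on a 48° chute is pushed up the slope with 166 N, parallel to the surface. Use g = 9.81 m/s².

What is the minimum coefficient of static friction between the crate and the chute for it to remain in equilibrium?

N = m g cos θ = 649.9 N.
Friction must make up the shortfall along the incline: f = m g sin θ − P = 721.7 − 166 = 555.7 N.
At the threshold f = μ_s N, so μ_s,min = 555.7/649.9 = 0.855.

μ_s,min ≈ 0.855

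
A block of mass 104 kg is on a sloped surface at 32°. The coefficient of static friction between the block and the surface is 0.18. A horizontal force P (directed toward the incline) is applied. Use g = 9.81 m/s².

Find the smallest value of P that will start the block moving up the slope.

P ≈ 925 N

At impending motion up the slope, friction acts down-slope at its limit: f = μ_s N.
Perpendicular to the incline: N = m g cos θ + P sin θ.
Along the incline: P cos θ = m g sin θ + μ_s N = m g sin θ + μ_s (m g cos θ + P sin θ).
Solving, P (cos θ − μ_s sin θ) = m g (sin θ + μ_s cos θ), so P = 104×9.81×(sin 32° + 0.18 cos 32°)/(cos 32° − 0.18 sin 32°) = 1020×0.6826/0.7527 = 925 N.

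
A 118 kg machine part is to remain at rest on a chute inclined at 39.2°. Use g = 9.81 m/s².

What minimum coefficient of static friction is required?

At the slip threshold m g sin θ = μ_s m g cos θ, so μ_s,min = tan θ.
μ_s,min = tan 39.2° = 0.816.

μ_s,min ≈ 0.816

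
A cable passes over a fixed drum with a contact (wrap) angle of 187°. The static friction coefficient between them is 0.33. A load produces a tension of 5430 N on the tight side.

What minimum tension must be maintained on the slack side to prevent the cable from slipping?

Capstan equation at impending slip: T_tight/T_slack = e^{μβ}.
β = 187° = 3.264 rad; e^{μβ} = e^{0.33×3.264} = 2.936.
T_slack = T_tight / e^{μβ} = 5430 / 2.936 = 1850 N.

T_min ≈ 1850 N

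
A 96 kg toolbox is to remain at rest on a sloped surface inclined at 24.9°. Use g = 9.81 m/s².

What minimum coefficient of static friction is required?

At the slip threshold m g sin θ = μ_s m g cos θ, so μ_s,min = tan θ.
μ_s,min = tan 24.9° = 0.464.

μ_s,min ≈ 0.464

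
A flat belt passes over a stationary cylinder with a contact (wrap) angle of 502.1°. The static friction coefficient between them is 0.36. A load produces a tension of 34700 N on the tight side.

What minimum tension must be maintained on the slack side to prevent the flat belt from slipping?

Capstan equation at impending slip: T_tight/T_slack = e^{μβ}.
β = 502.1° = 8.763 rad; e^{μβ} = e^{0.36×8.763} = 23.45.
T_slack = T_tight / e^{μβ} = 34700 / 23.45 = 1480 N.

T_min ≈ 1480 N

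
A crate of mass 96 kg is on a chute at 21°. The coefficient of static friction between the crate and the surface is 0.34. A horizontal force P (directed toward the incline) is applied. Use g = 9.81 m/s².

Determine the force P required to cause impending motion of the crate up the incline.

P ≈ 784 N

At impending motion up the slope, friction acts down-slope at its limit: f = μ_s N.
Perpendicular to the incline: N = m g cos θ + P sin θ.
Along the incline: P cos θ = m g sin θ + μ_s N = m g sin θ + μ_s (m g cos θ + P sin θ).
Solving, P (cos θ − μ_s sin θ) = m g (sin θ + μ_s cos θ), so P = 96×9.81×(sin 21° + 0.34 cos 21°)/(cos 21° − 0.34 sin 21°) = 942×0.6758/0.8117 = 784 N.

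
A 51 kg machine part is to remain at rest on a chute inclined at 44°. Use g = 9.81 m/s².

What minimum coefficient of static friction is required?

μ_s,min ≈ 0.966

At the slip threshold m g sin θ = μ_s m g cos θ, so μ_s,min = tan θ.
μ_s,min = tan 44° = 0.966.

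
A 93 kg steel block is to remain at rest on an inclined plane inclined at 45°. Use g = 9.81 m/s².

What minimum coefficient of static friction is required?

At the slip threshold m g sin θ = μ_s m g cos θ, so μ_s,min = tan θ.
μ_s,min = tan 45° = 1.

μ_s,min ≈ 1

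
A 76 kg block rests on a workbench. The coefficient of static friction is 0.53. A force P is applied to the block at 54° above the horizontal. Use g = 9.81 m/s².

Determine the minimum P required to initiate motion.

N = m g − P sin α (the pull lifts the block).
At impending slip, P cos α = μ_s N = μ_s (m g − P sin α).
Solving: P (cos α + μ_s sin α) = μ_s m g → P = 0.53×746/(cos 54° + 0.53 sin 54°) = 395/1.017 = 389 N.

P ≈ 389 N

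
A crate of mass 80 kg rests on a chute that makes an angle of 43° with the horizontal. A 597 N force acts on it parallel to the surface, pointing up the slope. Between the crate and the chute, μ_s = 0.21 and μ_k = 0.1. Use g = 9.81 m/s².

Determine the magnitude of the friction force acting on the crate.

Perpendicular to the surface, N = m g cos θ = 80·9.81·cos 43° = 574 N.
Parallel to the incline, ΣF = 0 gives f = m g sin θ − P = 535.2 − 597 = -61.77 N (up-slope positive).
Static friction can supply at most μ_s N = 120.5 N.
Since |-61.77| ≤ 120.5 N, no slip — friction simply equals what equilibrium demands.

f ≈ 61.8 N (down the incline)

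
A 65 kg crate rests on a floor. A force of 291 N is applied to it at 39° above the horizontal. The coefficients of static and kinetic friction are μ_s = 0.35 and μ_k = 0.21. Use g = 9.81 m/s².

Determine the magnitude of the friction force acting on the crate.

f ≈ 95.4 N

Vertical equilibrium gives N = m g − P sin α = 454.5 N.
Horizontally, friction must balance P cos α = 226.1 N.
The static-friction limit is μ_s N = 159.1 N.
226.1 > 159.1 N → the crate slides; f = μ_k N = 0.21×454.5 = 95.4 N.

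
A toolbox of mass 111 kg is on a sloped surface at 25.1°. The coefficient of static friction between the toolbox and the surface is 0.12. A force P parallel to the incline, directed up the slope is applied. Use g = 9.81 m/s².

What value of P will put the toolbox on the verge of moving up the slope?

P ≈ 580 N

At impending motion up the slope, friction acts down-slope at its limit: f = μ_s N.
P is parallel to the surface, so N = m g cos θ = 986 N.
Along the incline: P = m g sin θ + μ_s N = 462 + 0.12×986 = 580 N.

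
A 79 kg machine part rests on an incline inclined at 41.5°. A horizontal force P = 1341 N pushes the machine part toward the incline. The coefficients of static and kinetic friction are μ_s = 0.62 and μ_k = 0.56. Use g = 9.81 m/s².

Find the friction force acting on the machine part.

f ≈ 491 N (down the incline)

Resolve perpendicular to the incline: N = m g cos θ + P sin θ = 79×9.81×cos 41.5° + 1341×sin 41.5° = 1469 N.
Along the incline, the net driving force (taking up-slope positive) is P cos θ − m g sin θ = 1004 − 513.5 = 490.8 N, so equilibrium requires friction f = -490.8 N (down-slope).
The limit of static friction is μ_s N = 910.8 N.
Since 490.8 N is within the 910.8 N limit, the machine part stays put and friction is exactly 491 N.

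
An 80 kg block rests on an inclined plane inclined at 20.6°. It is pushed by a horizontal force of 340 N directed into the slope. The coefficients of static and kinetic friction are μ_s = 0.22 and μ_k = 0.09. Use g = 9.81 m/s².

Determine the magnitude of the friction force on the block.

Normal direction: N = m g cos θ + P sin θ = 854.2 N.
Along the incline, the net driving force (taking up-slope positive) is P cos θ − m g sin θ = 318.3 − 276.1 = 42.13 N, so equilibrium requires friction f = -42.13 N (down-slope).
The limit of static friction is μ_s N = 187.9 N.
|f_req| = 42.13 ≤ 187.9 N → the block is in equilibrium; friction equals the required value.

f ≈ 42.1 N (down the incline)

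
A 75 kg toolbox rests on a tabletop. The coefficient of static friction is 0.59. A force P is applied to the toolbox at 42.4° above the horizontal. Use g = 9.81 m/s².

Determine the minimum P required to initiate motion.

N = m g − P sin α (the pull lifts the toolbox).
At impending slip, P cos α = μ_s N = μ_s (m g − P sin α).
Solving: P (cos α + μ_s sin α) = μ_s m g → P = 0.59×736/(cos 42.4° + 0.59 sin 42.4°) = 434/1.136 = 382 N.

P ≈ 382 N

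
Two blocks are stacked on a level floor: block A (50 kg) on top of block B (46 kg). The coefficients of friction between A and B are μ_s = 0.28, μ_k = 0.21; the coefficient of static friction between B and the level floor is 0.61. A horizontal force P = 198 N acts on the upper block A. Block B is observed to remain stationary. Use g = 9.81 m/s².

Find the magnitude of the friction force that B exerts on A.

f ≈ 103 N

Between the blocks, N₁ = m_A g = 490.5 N.
Maximum static friction on A from B: μ_s N₁ = 0.28×490.5 = 137.3 N.
P = 198 N exceeds that limit, so A slips over B and the interface friction becomes kinetic: f₁ = μ_k N₁ = 0.21×490.5 = 103 N.
By Newton's third law B feels 103 N forward from A. With B stationary, the floor's static friction on B balances it: f₂ = 103 N (well within μ_s(m_A+m_B)g = 574.5 N).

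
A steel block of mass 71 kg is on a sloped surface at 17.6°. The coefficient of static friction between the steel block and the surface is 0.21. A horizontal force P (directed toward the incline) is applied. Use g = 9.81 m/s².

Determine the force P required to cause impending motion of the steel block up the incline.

At impending motion up the slope, friction acts down-slope at its limit: f = μ_s N.
Perpendicular to the incline: N = m g cos θ + P sin θ.
Along the incline: P cos θ = m g sin θ + μ_s N = m g sin θ + μ_s (m g cos θ + P sin θ).
Solving, P (cos θ − μ_s sin θ) = m g (sin θ + μ_s cos θ), so P = 71×9.81×(sin 17.6° + 0.21 cos 17.6°)/(cos 17.6° − 0.21 sin 17.6°) = 697×0.5025/0.8897 = 393 N.

P ≈ 393 N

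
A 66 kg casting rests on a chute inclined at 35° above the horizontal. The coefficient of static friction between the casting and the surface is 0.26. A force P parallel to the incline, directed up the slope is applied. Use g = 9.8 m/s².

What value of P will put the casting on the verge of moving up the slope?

At impending motion up the slope, friction acts down-slope at its limit: f = μ_s N.
P is parallel to the surface, so N = m g cos θ = 530 N.
Along the incline: P = m g sin θ + μ_s N = 371 + 0.26×530 = 509 N.

P ≈ 509 N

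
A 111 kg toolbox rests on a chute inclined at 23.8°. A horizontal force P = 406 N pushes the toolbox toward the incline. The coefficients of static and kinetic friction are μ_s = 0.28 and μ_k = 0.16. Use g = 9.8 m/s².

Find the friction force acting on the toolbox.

Normal direction: N = m g cos θ + P sin θ = 1159 N.
Parallel to the incline: P cos θ − m g sin θ = 371.5 − 439 = -67.5 N; the friction needed to balance this is 67.5 N acting up the slope.
The limit of static friction is μ_s N = 324.6 N.
Since 67.5 N is within the 324.6 N limit, the toolbox stays put and friction is exactly 67.5 N.

f ≈ 67.5 N (up the incline)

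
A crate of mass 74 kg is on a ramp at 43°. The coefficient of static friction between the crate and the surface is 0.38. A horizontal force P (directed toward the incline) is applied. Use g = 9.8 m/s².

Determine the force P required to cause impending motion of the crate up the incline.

P ≈ 1470 N

At impending motion up the slope, friction acts down-slope at its limit: f = μ_s N.
Perpendicular to the incline: N = m g cos θ + P sin θ.
Along the incline: P cos θ = m g sin θ + μ_s N = m g sin θ + μ_s (m g cos θ + P sin θ).
Solving, P (cos θ − μ_s sin θ) = m g (sin θ + μ_s cos θ), so P = 74×9.8×(sin 43° + 0.38 cos 43°)/(cos 43° − 0.38 sin 43°) = 725×0.9599/0.4722 = 1470 N.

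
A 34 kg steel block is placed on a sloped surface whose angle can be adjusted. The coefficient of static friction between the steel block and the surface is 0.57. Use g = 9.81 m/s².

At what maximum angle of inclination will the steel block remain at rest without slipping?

At the slip threshold, m g sin θ = μ_s · m g cos θ, so tan θ = μ_s.
θ_max = arctan(0.57) = 29.7°.

θ_max ≈ 29.7°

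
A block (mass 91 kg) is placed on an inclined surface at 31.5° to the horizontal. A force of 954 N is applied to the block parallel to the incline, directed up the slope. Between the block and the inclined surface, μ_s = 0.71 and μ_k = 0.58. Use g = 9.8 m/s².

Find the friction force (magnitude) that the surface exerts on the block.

f ≈ 488 N (down the incline)

The normal reaction is N = m g cos θ = 760.4 N.
The friction needed for equilibrium is m g sin θ − P = 466 − 954 = -488 N, measured positive up-slope.
Static friction can supply at most μ_s N = 539.9 N.
Since |-488| ≤ 539.9 N, no slip — friction simply equals what equilibrium demands.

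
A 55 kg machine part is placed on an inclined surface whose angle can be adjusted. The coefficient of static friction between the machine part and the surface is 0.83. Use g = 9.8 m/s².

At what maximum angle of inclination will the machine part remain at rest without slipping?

θ_max ≈ 39.7°

At the slip threshold, m g sin θ = μ_s · m g cos θ, so tan θ = μ_s.
θ_max = arctan(0.83) = 39.7°.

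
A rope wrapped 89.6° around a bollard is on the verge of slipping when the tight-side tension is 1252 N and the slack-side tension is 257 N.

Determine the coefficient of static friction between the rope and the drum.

T₂/T₁ = e^{μβ} → μ = ln(T₂/T₁)/β.
β = 89.6° = 1.564 rad.
μ = ln(1252/257)/1.564 = ln(4.872)/1.564 = 1.01.

μ ≈ 1.01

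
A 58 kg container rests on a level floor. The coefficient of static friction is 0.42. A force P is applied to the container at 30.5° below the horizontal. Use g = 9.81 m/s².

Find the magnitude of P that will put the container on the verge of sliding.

P ≈ 369 N

N = m g + P sin α (the push presses the container into the level floor).
At impending slip, P cos α = μ_s N = μ_s (m g + P sin α).
Solving: P (cos α − μ_s sin α) = μ_s m g → P = 0.42×569/(cos 30.5° − 0.42 sin 30.5°) = 239/0.6485 = 369 N.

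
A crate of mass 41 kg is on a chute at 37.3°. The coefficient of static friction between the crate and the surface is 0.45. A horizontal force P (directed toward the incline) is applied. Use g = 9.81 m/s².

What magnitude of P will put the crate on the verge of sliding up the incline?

At impending motion up the slope, friction acts down-slope at its limit: f = μ_s N.
Perpendicular to the incline: N = m g cos θ + P sin θ.
Along the incline: P cos θ = m g sin θ + μ_s N = m g sin θ + μ_s (m g cos θ + P sin θ).
Solving, P (cos θ − μ_s sin θ) = m g (sin θ + μ_s cos θ), so P = 41×9.81×(sin 37.3° + 0.45 cos 37.3°)/(cos 37.3° − 0.45 sin 37.3°) = 402×0.964/0.5228 = 742 N.

P ≈ 742 N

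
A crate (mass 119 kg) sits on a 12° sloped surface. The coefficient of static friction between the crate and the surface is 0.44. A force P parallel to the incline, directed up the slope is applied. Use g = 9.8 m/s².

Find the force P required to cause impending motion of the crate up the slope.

At impending motion up the slope, friction acts down-slope at its limit: f = μ_s N.
P is parallel to the surface, so N = m g cos θ = 1140 N.
Along the incline: P = m g sin θ + μ_s N = 242 + 0.44×1140 = 744 N.

P ≈ 744 N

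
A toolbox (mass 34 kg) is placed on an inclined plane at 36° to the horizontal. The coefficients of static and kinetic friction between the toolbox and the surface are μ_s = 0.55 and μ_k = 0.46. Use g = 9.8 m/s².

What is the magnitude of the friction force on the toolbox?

The normal reaction is N = m g cos θ = 269.6 N.
Along the slope the weight component is m g sin θ = 195.9 N; friction must supply exactly this, acting up-slope.
The static-friction ceiling is μ_s N = 0.55 × 269.6 = 148.3 N.
|195.9| exceeds 148.3 N, so the toolbox slips down-slope; friction is kinetic, f = μ_k N = 0.46×269.6 = 124 N.

f ≈ 124 N (up the incline)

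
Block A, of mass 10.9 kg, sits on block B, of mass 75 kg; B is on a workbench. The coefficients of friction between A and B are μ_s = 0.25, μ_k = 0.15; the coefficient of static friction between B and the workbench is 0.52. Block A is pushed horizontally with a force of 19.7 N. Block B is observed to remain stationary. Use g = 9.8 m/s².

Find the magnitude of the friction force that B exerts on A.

Between the blocks, N₁ = m_A g = 106.8 N.
So the A–B interface can sustain at most μ_s N₁ = 26.71 N of static friction.
Since P = 19.7 N ≤ 26.71 N, A does not slip on B; friction on A equals P = 19.7 N.
By Newton's third law B feels 19.7 N forward from A. With B stationary, the floor's static friction on B balances it: f₂ = 19.7 N (well within μ_s(m_A+m_B)g = 437.7 N).

f ≈ 19.7 N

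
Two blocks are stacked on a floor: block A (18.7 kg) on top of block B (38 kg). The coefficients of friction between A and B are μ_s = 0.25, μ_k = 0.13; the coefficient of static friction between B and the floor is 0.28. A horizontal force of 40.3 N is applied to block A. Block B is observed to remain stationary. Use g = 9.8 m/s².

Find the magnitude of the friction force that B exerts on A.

f ≈ 40.3 N

The normal force B exerts on A is simply A's weight, N₁ = 183.3 N.
So the A–B interface can sustain at most μ_s N₁ = 45.82 N of static friction.
P = 40.3 N is within that limit, so A and B move together (both at rest); the A–B friction is simply f₁ = P = 40.3 N.
By Newton's third law B feels 40.3 N forward from A. With B stationary, the floor's static friction on B balances it: f₂ = 40.3 N (well within μ_s(m_A+m_B)g = 155.6 N).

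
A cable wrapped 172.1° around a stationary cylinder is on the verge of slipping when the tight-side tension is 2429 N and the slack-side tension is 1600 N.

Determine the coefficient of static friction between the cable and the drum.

μ ≈ 0.139

T₂/T₁ = e^{μβ} → μ = ln(T₂/T₁)/β.
β = 172.1° = 3.004 rad.
μ = ln(2429/1600)/3.004 = ln(1.518)/3.004 = 0.139.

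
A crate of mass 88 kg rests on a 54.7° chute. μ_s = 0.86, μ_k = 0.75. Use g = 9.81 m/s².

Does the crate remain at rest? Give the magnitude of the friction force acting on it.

N = m g cos θ = 499 N.
Down-slope weight component: m g sin θ = 705 N.
μ_s N = 429 N.
705 > 429 N, so it slides; kinetic friction f = μ_k N = 0.75×499 = 374 N.

f ≈ 374 N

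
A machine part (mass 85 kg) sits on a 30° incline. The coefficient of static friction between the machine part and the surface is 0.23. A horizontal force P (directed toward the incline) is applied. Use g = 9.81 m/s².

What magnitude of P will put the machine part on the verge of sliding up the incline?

P ≈ 776 N

At impending motion up the slope, friction acts down-slope at its limit: f = μ_s N.
Perpendicular to the incline: N = m g cos θ + P sin θ.
Along the incline: P cos θ = m g sin θ + μ_s N = m g sin θ + μ_s (m g cos θ + P sin θ).
Solving, P (cos θ − μ_s sin θ) = m g (sin θ + μ_s cos θ), so P = 85×9.81×(sin 30° + 0.23 cos 30°)/(cos 30° − 0.23 sin 30°) = 834×0.6992/0.751 = 776 N.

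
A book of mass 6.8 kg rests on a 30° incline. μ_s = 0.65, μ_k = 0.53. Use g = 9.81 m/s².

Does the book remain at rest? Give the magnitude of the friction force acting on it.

f ≈ 33.4 N

N = m g cos θ = 57.8 N.
Down-slope weight component: m g sin θ = 33.4 N.
μ_s N = 37.6 N.
33.4 ≤ 37.6 N, so it stays put; friction = 33.4 N.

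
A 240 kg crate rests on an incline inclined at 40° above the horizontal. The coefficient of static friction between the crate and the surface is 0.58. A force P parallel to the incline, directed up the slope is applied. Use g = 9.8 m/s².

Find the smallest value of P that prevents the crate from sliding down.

The crate tends to slide down (tan θ > μ_s), so at the point of impending slip friction acts up-slope at its limit: f = μ_s N.
P is parallel to the surface, so N = m g cos θ = 1800 N.
Along the incline: P + μ_s N = m g sin θ, so P = 1510 − 0.58×1800 = 467 N.

P_min ≈ 467 N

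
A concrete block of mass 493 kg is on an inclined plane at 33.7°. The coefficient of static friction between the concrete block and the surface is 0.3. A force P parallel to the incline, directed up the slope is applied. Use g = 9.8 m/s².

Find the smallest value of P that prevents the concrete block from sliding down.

P_min ≈ 1470 N

The concrete block tends to slide down (tan θ > μ_s), so at the point of impending slip friction acts up-slope at its limit: f = μ_s N.
P is parallel to the surface, so N = m g cos θ = 4020 N.
Along the incline: P + μ_s N = m g sin θ, so P = 2680 − 0.3×4020 = 1470 N.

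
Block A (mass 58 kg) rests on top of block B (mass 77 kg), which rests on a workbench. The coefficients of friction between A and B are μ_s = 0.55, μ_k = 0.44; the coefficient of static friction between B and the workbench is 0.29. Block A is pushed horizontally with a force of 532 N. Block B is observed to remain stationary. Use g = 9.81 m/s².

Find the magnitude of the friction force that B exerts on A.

The normal force B exerts on A is simply A's weight, N₁ = 569 N.
Maximum static friction on A from B: μ_s N₁ = 0.55×569 = 312.9 N.
P = 532 N exceeds that limit, so A slips over B and the interface friction becomes kinetic: f₁ = μ_k N₁ = 0.44×569 = 250 N.
B experiences an equal 250 N forward from A (third law). B is in equilibrium, so the floor supplies f₂ = 250 N of static friction (limit μ_s(m_A+m_B)g = 384.1 N, not exceeded).

f ≈ 250 N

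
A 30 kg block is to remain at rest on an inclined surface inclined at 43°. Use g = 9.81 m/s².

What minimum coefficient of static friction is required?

μ_s,min ≈ 0.933

At the slip threshold m g sin θ = μ_s m g cos θ, so μ_s,min = tan θ.
μ_s,min = tan 43° = 0.933.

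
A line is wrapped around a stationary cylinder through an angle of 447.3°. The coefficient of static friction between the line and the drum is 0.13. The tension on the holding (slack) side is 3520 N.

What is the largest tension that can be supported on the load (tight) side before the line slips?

At impending slip the capstan equation gives T₂/T₁ = e^{μβ} with β in radians.
β = 447.3° × π/180 = 7.807 rad.
e^{μβ} = e^{0.13×7.807} = 2.759.
T₂ = T₁ · e^{μβ} = 3520 × 2.759 = 9710 N.

T_max ≈ 9710 N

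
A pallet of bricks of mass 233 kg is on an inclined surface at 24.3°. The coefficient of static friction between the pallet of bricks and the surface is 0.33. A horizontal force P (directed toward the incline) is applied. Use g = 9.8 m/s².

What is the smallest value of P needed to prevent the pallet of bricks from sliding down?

The pallet of bricks tends to slide down (tan θ > μ_s), so at the point of impending slip friction acts up-slope at its limit: f = μ_s N.
Perpendicular to the incline: N = m g cos θ + P sin θ.
Along the incline: P cos θ + μ_s N = m g sin θ, i.e. P cos θ + μ_s (m g cos θ + P sin θ) = m g sin θ.
Solving, P (cos θ + μ_s sin θ) = m g (sin θ − μ_s cos θ), so P = 2280×0.1108/1.047 = 241 N.

P_min ≈ 241 N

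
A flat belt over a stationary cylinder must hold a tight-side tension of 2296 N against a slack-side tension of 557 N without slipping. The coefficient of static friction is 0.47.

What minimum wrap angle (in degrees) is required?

T₂/T₁ = e^{μβ} → β = ln(T₂/T₁)/μ.
β = ln(2296/557)/0.47 = 1.416/0.47 = 3.014 rad.
In degrees: β = 3.014 × 180/π = 173°.

β_min ≈ 173°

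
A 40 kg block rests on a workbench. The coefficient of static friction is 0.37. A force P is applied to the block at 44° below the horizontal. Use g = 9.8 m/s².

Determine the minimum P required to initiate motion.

N = m g + P sin α (the push presses the block into the workbench).
At impending slip, P cos α = μ_s N = μ_s (m g + P sin α).
Solving: P (cos α − μ_s sin α) = μ_s m g → P = 0.37×392/(cos 44° − 0.37 sin 44°) = 145/0.4623 = 314 N.

P ≈ 314 N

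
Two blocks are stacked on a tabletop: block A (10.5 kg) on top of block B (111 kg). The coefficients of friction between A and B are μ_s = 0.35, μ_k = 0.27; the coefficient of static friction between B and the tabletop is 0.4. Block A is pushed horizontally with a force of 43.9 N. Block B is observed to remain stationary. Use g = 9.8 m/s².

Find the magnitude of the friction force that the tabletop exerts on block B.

Normal force at the A–B interface: N₁ = m_A g = 102.9 N.
So the A–B interface can sustain at most μ_s N₁ = 36.02 N of static friction.
Since P = 43.9 N > 36.02 N, A slides on B; the A–B friction is kinetic: f₁ = μ_k N₁ = 0.27×102.9 = 27.8 N.
B experiences an equal 27.8 N forward from A (third law). B is in equilibrium, so the floor supplies f₂ = 27.8 N of static friction (limit μ_s(m_A+m_B)g = 476.3 N, not exceeded).

f ≈ 27.8 N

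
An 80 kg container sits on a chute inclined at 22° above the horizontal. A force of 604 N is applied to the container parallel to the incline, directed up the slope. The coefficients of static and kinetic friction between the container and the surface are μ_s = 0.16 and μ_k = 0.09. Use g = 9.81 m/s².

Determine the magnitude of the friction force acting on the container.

Perpendicular to the surface, N = m g cos θ = 80·9.81·cos 22° = 727.7 N.
The friction needed for equilibrium is m g sin θ − P = 294 − 604 = -310 N, measured positive up-slope.
Maximum static friction available: μ_s N = 0.16 × 727.7 = 116.4 N.
|-310| exceeds 116.4 N, so the container slips up-slope; friction is kinetic, f = μ_k N = 0.09×727.7 = 65.5 N.

f ≈ 65.5 N (down the incline)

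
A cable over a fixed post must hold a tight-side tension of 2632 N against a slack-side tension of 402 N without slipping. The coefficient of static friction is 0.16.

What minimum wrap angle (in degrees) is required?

β_min ≈ 673°

T₂/T₁ = e^{μβ} → β = ln(T₂/T₁)/μ.
β = ln(2632/402)/0.16 = 1.879/0.16 = 11.74 rad.
In degrees: β = 11.74 × 180/π = 673°.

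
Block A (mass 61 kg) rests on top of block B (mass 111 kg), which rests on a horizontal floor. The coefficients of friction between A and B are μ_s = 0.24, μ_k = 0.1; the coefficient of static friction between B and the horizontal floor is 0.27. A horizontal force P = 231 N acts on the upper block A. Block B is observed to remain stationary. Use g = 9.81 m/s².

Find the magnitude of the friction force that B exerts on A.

Normal force at the A–B interface: N₁ = m_A g = 598.4 N.
So the A–B interface can sustain at most μ_s N₁ = 143.6 N of static friction.
P = 231 N exceeds that limit, so A slips over B and the interface friction becomes kinetic: f₁ = μ_k N₁ = 0.1×598.4 = 59.8 N.
B experiences an equal 59.8 N forward from A (third law). B is in equilibrium, so the floor supplies f₂ = 59.8 N of static friction (limit μ_s(m_A+m_B)g = 455.6 N, not exceeded).

f ≈ 59.8 N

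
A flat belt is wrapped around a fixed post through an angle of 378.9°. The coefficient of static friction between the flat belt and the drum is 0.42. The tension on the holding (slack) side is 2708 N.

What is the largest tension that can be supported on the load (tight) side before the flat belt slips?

At impending slip the capstan equation gives T₂/T₁ = e^{μβ} with β in radians.
β = 378.9° × π/180 = 6.613 rad.
e^{μβ} = e^{0.42×6.613} = 16.08.
T₂ = T₁ · e^{μβ} = 2708 × 16.08 = 43500 N.

T_max ≈ 43500 N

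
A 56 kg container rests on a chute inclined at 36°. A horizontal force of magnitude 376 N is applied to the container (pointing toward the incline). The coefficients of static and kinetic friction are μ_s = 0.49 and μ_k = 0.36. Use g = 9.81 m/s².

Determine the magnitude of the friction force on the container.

Resolve perpendicular to the incline: N = m g cos θ + P sin θ = 56×9.81×cos 36° + 376×sin 36° = 665.4 N.
Along the incline, the net driving force (taking up-slope positive) is P cos θ − m g sin θ = 304.2 − 322.9 = -18.72 N, so equilibrium requires friction f = 18.72 N (up-slope).
The limit of static friction is μ_s N = 326.1 N.
Since 18.72 N is within the 326.1 N limit, the container stays put and friction is exactly 18.7 N.

f ≈ 18.7 N (up the incline)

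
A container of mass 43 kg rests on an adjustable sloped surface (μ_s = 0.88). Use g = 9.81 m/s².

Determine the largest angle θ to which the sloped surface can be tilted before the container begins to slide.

θ_max ≈ 41.3°

At the slip threshold, m g sin θ = μ_s · m g cos θ, so tan θ = μ_s.
θ_max = arctan(0.88) = 41.3°.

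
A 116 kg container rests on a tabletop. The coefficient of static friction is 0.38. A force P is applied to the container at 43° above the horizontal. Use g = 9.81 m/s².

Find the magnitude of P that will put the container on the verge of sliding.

N = m g − P sin α (the pull lifts the container).
At impending slip, P cos α = μ_s N = μ_s (m g − P sin α).
Solving: P (cos α + μ_s sin α) = μ_s m g → P = 0.38×1140/(cos 43° + 0.38 sin 43°) = 432/0.9905 = 437 N.

P ≈ 437 N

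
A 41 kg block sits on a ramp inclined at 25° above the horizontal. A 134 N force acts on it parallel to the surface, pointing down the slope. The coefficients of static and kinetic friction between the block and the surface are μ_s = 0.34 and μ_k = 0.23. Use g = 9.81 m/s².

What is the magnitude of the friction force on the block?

f ≈ 83.8 N (up the incline)

The normal reaction is N = m g cos θ = 364.5 N.
For equilibrium along the incline the friction force must supply f = m g sin θ + P = 170 + 134 = 304 N (positive meaning up-slope).
Maximum static friction available: μ_s N = 0.34 × 364.5 = 123.9 N.
|304| exceeds 123.9 N, so the block slips down-slope; friction is kinetic, f = μ_k N = 0.23×364.5 = 83.8 N.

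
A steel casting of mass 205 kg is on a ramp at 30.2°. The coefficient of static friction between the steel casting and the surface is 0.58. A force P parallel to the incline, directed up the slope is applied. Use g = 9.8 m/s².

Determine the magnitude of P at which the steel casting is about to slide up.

P ≈ 2020 N

At impending motion up the slope, friction acts down-slope at its limit: f = μ_s N.
P is parallel to the surface, so N = m g cos θ = 1740 N.
Along the incline: P = m g sin θ + μ_s N = 1010 + 0.58×1740 = 2020 N.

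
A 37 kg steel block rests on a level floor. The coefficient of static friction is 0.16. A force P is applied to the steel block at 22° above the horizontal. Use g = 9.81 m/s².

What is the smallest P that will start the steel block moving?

P ≈ 58.8 N

N = m g − P sin α (the pull lifts the steel block).
At impending slip, P cos α = μ_s N = μ_s (m g − P sin α).
Solving: P (cos α + μ_s sin α) = μ_s m g → P = 0.16×363/(cos 22° + 0.16 sin 22°) = 58.1/0.9871 = 58.8 N.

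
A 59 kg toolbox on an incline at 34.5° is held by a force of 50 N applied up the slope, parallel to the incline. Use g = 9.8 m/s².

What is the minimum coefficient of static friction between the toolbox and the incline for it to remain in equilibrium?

μ_s,min ≈ 0.582

N = m g cos θ = 476.5 N.
Friction must make up the shortfall along the incline: f = m g sin θ − P = 327.5 − 50 = 277.5 N.
At the threshold f = μ_s N, so μ_s,min = 277.5/476.5 = 0.582.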